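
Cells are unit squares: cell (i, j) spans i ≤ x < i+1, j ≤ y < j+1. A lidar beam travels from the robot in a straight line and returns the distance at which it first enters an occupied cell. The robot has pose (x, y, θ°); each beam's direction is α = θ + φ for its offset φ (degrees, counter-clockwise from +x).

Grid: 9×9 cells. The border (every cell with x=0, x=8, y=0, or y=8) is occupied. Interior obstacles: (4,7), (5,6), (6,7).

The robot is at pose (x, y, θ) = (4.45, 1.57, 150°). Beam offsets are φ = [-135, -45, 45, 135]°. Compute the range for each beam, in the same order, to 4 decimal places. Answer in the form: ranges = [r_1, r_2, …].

ranges = [3.6752, 6.6568, 2.2023, 0.5901]

beam 1: φ=-135°, α=15°
  dir = (cos 15°, sin 15°) = (0.9659, 0.2588); from cell (4,1)
  next x-line at t=0.5694, next y-line at t=1.6614; Δt_x=1.0353, Δt_y=3.8637
    x: enter (5,1) at t=0.5694
    x: enter (6,1) at t=1.6047
    y: enter (6,2) at t=1.6614
    x: enter (7,2) at t=2.6400
    x: enter (8,2) at t=3.6752 ← occupied
  → r_1 = 3.6752
beam 2: φ=-45°, α=105°
  dir = (cos 105°, sin 105°) = (-0.2588, 0.9659); from cell (4,1)
  next x-line at t=1.7387, next y-line at t=0.4452; Δt_x=3.8637, Δt_y=1.0353
    y: enter (4,2) at t=0.4452
    y: enter (4,3) at t=1.4804
    x: enter (3,3) at t=1.7387
    y: enter (3,4) at t=2.5157
    y: enter (3,5) at t=3.5510
    y: enter (3,6) at t=4.5863
    x: enter (2,6) at t=5.6024
    y: enter (2,7) at t=5.6215
    y: enter (2,8) at t=6.6568 ← occupied
  → r_2 = 6.6568
beam 3: φ=45°, α=195°
  dir = (cos 195°, sin 195°) = (-0.9659, -0.2588); from cell (4,1)
  next x-line at t=0.4659, next y-line at t=2.2023; Δt_x=1.0353, Δt_y=3.8637
    x: enter (3,1) at t=0.4659
    x: enter (2,1) at t=1.5012
    y: enter (2,0) at t=2.2023 ← occupied
  → r_3 = 2.2023
beam 4: φ=135°, α=285°
  dir = (cos 285°, sin 285°) = (0.2588, -0.9659); from cell (4,1)
  next x-line at t=2.1250, next y-line at t=0.5901; Δt_x=3.8637, Δt_y=1.0353
    y: enter (4,0) at t=0.5901 ← occupied
  → r_4 = 0.5901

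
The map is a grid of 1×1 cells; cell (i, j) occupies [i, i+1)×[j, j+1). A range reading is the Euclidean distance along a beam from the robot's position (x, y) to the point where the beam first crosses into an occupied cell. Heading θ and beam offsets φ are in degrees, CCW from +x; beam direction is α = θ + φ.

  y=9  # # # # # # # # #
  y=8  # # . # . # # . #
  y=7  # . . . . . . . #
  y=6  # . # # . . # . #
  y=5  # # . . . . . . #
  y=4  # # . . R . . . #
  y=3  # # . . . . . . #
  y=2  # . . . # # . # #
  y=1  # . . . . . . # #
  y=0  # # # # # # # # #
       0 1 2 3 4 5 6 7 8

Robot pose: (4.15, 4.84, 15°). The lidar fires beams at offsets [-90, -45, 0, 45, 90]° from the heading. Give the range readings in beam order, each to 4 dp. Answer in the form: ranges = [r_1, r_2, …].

ranges = [1.9049, 3.6800, 3.9858, 3.6489, 1.2009]

beam 1: φ=-90°, α=285°
  d=(0.2588,-0.9659)  start (4,4)  tX=3.2841 tY=0.8696  stride 1/|dx|=3.8637 1/|dy|=1.0353
    cross y-line → (4,3), t=0.8696
    cross y-line → (4,2), t=1.9049 (wall)
  → r_1 = 1.9049
beam 2: φ=-45°, α=330°
  d=(0.8660,-0.5000)  start (4,4)  tX=0.9815 tY=1.6800  stride 1/|dx|=1.1547 1/|dy|=2.0000
    cross x-line → (5,4), t=0.9815
    cross y-line → (5,3), t=1.6800
    cross x-line → (6,3), t=2.1362
    cross x-line → (7,3), t=3.2909
    cross y-line → (7,2), t=3.6800 (wall)
  → r_2 = 3.6800
beam 3: φ=0°, α=15°
  d=(0.9659,0.2588)  start (4,4)  tX=0.8800 tY=0.6182  stride 1/|dx|=1.0353 1/|dy|=3.8637
    cross y-line → (4,5), t=0.6182
    cross x-line → (5,5), t=0.8800
    cross x-line → (6,5), t=1.9153
    cross x-line → (7,5), t=2.9505
    cross x-line → (8,5), t=3.9858 (wall)
  → r_3 = 3.9858
beam 4: φ=45°, α=60°
  d=(0.5000,0.8660)  start (4,4)  tX=1.7000 tY=0.1848  stride 1/|dx|=2.0000 1/|dy|=1.1547
    cross y-line → (4,5), t=0.1848
    cross y-line → (4,6), t=1.3395
    cross x-line → (5,6), t=1.7000
    cross y-line → (5,7), t=2.4942
    cross y-line → (5,8), t=3.6489 (wall)
  → r_4 = 3.6489
beam 5: φ=90°, α=105°
  d=(-0.2588,0.9659)  start (4,4)  tX=0.5796 tY=0.1656  stride 1/|dx|=3.8637 1/|dy|=1.0353
    cross y-line → (4,5), t=0.1656
    cross x-line → (3,5), t=0.5796
    cross y-line → (3,6), t=1.2009 (wall)
  → r_5 = 1.2009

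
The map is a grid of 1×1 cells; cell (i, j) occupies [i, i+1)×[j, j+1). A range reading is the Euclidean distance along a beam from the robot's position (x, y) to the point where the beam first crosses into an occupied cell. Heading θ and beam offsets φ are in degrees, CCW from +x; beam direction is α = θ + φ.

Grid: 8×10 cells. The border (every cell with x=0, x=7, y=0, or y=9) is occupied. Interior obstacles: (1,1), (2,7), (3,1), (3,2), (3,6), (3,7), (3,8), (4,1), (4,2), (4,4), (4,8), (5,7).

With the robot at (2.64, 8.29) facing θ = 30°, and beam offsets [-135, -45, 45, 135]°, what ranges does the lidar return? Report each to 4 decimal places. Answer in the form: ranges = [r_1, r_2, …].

ranges = [0.3002, 0.3727, 0.7350, 1.6979]

beam 1: φ=-135°, α=255°
  d=(-0.2588,-0.9659)  start (2,8)  tX=2.4728 tY=0.3002  stride 1/|dx|=3.8637 1/|dy|=1.0353
    cross y-line → (2,7), t=0.3002 (wall)
  → r_1 = 0.3002
beam 2: φ=-45°, α=345°
  d=(0.9659,-0.2588)  start (2,8)  tX=0.3727 tY=1.1205  stride 1/|dx|=1.0353 1/|dy|=3.8637
    cross x-line → (3,8), t=0.3727 (wall)
  → r_2 = 0.3727
beam 3: φ=45°, α=75°
  d=(0.2588,0.9659)  start (2,8)  tX=1.3909 tY=0.7350  stride 1/|dx|=3.8637 1/|dy|=1.0353
    cross y-line → (2,9), t=0.7350 (wall)
  → r_3 = 0.7350
beam 4: φ=135°, α=165°
  d=(-0.9659,0.2588)  start (2,8)  tX=0.6626 tY=2.7432  stride 1/|dx|=1.0353 1/|dy|=3.8637
    cross x-line → (1,8), t=0.6626
    cross x-line → (0,8), t=1.6979 (wall)
  → r_4 = 1.6979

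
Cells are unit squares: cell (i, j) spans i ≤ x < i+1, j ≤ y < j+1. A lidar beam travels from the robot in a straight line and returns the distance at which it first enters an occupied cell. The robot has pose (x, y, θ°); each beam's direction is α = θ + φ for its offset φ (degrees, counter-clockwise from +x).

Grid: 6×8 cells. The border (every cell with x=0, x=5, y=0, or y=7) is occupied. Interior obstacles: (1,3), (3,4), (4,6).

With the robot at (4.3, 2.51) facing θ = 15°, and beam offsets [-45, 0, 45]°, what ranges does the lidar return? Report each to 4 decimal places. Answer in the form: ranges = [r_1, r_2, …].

beam 1: φ=-45°, α=330°
  cosα=0.8660 sinα=-0.5000 | (4,2) | tMaxX 0.8083 tMaxY 1.0200 | tΔX 1.1547 tΔY 2.0000
    t=0.8083 [x] (5,2) — stop
  → r_1 = 0.8083
beam 2: φ=0°, α=15°
  cosα=0.9659 sinα=0.2588 | (4,2) | tMaxX 0.7247 tMaxY 1.8932 | tΔX 1.0353 tΔY 3.8637
    t=0.7247 [x] (5,2) — stop
  → r_2 = 0.7247
beam 3: φ=45°, α=60°
  cosα=0.5000 sinα=0.8660 | (4,2) | tMaxX 1.4000 tMaxY 0.5658 | tΔX 2.0000 tΔY 1.1547
    t=0.5658 [y] (4,3)
    t=1.4000 [x] (5,3) — stop
  → r_3 = 1.4000

ranges = [0.8083, 0.7247, 1.4000]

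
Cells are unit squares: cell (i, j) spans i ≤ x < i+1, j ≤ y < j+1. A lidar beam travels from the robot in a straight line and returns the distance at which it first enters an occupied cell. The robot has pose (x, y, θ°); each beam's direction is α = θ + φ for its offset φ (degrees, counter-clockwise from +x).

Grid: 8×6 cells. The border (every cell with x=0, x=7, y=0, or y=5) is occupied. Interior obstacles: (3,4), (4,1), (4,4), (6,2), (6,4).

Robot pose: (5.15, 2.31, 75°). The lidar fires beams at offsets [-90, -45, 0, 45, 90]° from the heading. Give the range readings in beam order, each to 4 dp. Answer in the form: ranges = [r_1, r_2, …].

beam 1: φ=-90°, α=345°
  dir = (cos 345°, sin 345°) = (0.9659, -0.2588); from cell (5,2)
  next x-line at t=0.8800, next y-line at t=1.1977; Δt_x=1.0353, Δt_y=3.8637
    x: enter (6,2) at t=0.8800 ← occupied
  → r_1 = 0.8800
beam 2: φ=-45°, α=30°
  dir = (cos 30°, sin 30°) = (0.8660, 0.5000); from cell (5,2)
  next x-line at t=0.9815, next y-line at t=1.3800; Δt_x=1.1547, Δt_y=2.0000
    x: enter (6,2) at t=0.9815 ← occupied
  → r_2 = 0.9815
beam 3: φ=0°, α=75°
  dir = (cos 75°, sin 75°) = (0.2588, 0.9659); from cell (5,2)
  next x-line at t=3.2841, next y-line at t=0.7143; Δt_x=3.8637, Δt_y=1.0353
    y: enter (5,3) at t=0.7143
    y: enter (5,4) at t=1.7496
    y: enter (5,5) at t=2.7849 ← occupied
  → r_3 = 2.7849
beam 4: φ=45°, α=120°
  dir = (cos 120°, sin 120°) = (-0.5000, 0.8660); from cell (5,2)
  next x-line at t=0.3000, next y-line at t=0.7967; Δt_x=2.0000, Δt_y=1.1547
    x: enter (4,2) at t=0.3000
    y: enter (4,3) at t=0.7967
    y: enter (4,4) at t=1.9514 ← occupied
  → r_4 = 1.9514
beam 5: φ=90°, α=165°
  dir = (cos 165°, sin 165°) = (-0.9659, 0.2588); from cell (5,2)
  next x-line at t=0.1553, next y-line at t=2.6660; Δt_x=1.0353, Δt_y=3.8637
    x: enter (4,2) at t=0.1553
    x: enter (3,2) at t=1.1906
    x: enter (2,2) at t=2.2258
    y: enter (2,3) at t=2.6660
    x: enter (1,3) at t=3.2611
    x: enter (0,3) at t=4.2964 ← occupied
  → r_5 = 4.2964

ranges = [0.8800, 0.9815, 2.7849, 1.9514, 4.2964]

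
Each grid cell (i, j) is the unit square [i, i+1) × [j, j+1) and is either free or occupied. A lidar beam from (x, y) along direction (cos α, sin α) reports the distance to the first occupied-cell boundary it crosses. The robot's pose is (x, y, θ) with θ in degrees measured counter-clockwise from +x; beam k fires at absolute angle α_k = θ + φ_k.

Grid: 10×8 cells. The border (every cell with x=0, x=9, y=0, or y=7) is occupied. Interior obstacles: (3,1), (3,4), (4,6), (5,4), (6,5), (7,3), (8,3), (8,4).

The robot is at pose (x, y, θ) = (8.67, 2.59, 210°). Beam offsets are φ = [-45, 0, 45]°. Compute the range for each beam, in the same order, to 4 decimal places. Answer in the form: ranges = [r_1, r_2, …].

ranges = [1.5841, 3.1800, 1.6461]

beam 1: φ=-45°, α=165°
  d=(-0.9659,0.2588)  start (8,2)  tX=0.6936 tY=1.5841  stride 1/|dx|=1.0353 1/|dy|=3.8637
    cross x-line → (7,2), t=0.6936
    cross y-line → (7,3), t=1.5841 (wall)
  → r_1 = 1.5841
beam 2: φ=0°, α=210°
  d=(-0.8660,-0.5000)  start (8,2)  tX=0.7736 tY=1.1800  stride 1/|dx|=1.1547 1/|dy|=2.0000
    cross x-line → (7,2), t=0.7736
    cross y-line → (7,1), t=1.1800
    cross x-line → (6,1), t=1.9283
    cross x-line → (5,1), t=3.0831
    cross y-line → (5,0), t=3.1800 (wall)
  → r_2 = 3.1800
beam 3: φ=45°, α=255°
  d=(-0.2588,-0.9659)  start (8,2)  tX=2.5887 tY=0.6108  stride 1/|dx|=3.8637 1/|dy|=1.0353
    cross y-line → (8,1), t=0.6108
    cross y-line → (8,0), t=1.6461 (wall)
  → r_3 = 1.6461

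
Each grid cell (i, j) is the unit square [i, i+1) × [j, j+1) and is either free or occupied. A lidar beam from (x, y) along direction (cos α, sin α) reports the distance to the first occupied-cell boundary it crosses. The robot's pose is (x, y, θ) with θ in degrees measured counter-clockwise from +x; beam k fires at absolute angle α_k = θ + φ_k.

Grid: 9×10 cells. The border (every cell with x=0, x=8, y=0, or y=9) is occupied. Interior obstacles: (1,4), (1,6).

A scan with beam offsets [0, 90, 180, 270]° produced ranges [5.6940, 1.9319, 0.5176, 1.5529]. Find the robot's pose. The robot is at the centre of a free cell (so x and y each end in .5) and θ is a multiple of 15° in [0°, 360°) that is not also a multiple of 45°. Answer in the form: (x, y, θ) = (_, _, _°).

(x, y, θ) = (7.5, 7.5, 195°)

Enumerate (i+0.5, j+0.5, θ) over the 54 free cells and 16 admissible headings. For each, cast all 4 beams and compare to the given ranges.
  (7.5, 4.5, 105°): beam 1 = 4.6587 ≠ 5.6940 ✗
  (3.5, 1.5, 195°): beam 1 = 1.9319 ≠ 5.6940 ✗
  (2.5, 1.5, 105°): beam 1 = 2.5882 ≠ 5.6940 ✗
  (7.5, 2.5, 330°): beam 1 = 0.5774 ≠ 5.6940 ✗
  (3.5, 7.5, 210°): beam 1 = 1.7321 ≠ 5.6940 ✗
  …
  (7.5, 7.5, 195°): r_1=5.6940, r_2=1.9319, r_3=0.5176, r_4=1.5529 — all match ✓
Unique over the lattice → pose = (7.5, 7.5, 195°).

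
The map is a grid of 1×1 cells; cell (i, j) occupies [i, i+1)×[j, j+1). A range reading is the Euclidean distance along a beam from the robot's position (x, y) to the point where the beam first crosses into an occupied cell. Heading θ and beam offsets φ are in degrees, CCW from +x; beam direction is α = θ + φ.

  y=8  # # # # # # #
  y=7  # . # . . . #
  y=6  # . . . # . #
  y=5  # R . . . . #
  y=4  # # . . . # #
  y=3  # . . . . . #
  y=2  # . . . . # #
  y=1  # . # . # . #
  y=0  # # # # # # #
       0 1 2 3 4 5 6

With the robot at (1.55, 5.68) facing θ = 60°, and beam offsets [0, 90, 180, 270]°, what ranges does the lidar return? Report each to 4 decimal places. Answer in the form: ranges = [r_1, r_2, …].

ranges = [1.5242, 0.6351, 0.7852, 5.1384]

beam 1: φ=0°, α=60°
  direction (0.5000, 0.8660); cell (1,5); t to first gridline: x 0.9000, y 0.3695 (then +2.0000 / +1.1547)
    (1,6) via y @ 0.3695
    (2,6) via x @ 0.9000
    (2,7) via y @ 1.5242  # hit
  → r_1 = 1.5242
beam 2: φ=90°, α=150°
  direction (-0.8660, 0.5000); cell (1,5); t to first gridline: x 0.6351, y 0.6400 (then +1.1547 / +2.0000)
    (0,5) via x @ 0.6351  # hit
  → r_2 = 0.6351
beam 3: φ=180°, α=240°
  direction (-0.5000, -0.8660); cell (1,5); t to first gridline: x 1.1000, y 0.7852 (then +2.0000 / +1.1547)
    (1,4) via y @ 0.7852  # hit
  → r_3 = 0.7852
beam 4: φ=270°, α=330°
  direction (0.8660, -0.5000); cell (1,5); t to first gridline: x 0.5196, y 1.3600 (then +1.1547 / +2.0000)
    (2,5) via x @ 0.5196
    (2,4) via y @ 1.3600
    (3,4) via x @ 1.6743
    (4,4) via x @ 2.8290
    (4,3) via y @ 3.3600
    (5,3) via x @ 3.9837
    (6,3) via x @ 5.1384  # hit
  → r_4 = 5.1384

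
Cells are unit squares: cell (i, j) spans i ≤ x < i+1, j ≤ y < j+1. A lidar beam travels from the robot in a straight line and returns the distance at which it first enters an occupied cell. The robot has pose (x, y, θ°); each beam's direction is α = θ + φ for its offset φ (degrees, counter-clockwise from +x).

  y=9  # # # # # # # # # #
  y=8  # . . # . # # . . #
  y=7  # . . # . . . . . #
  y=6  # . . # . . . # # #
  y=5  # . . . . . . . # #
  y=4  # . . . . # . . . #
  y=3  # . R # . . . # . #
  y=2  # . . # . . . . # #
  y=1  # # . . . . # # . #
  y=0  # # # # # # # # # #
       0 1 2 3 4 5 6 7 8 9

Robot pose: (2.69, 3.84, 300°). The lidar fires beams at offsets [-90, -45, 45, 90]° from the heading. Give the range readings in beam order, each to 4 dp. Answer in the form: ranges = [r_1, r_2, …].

beam 1: φ=-90°, α=210°
  dir = (cos 210°, sin 210°) = (-0.8660, -0.5000); from cell (2,3)
  next x-line at t=0.7967, next y-line at t=1.6800; Δt_x=1.1547, Δt_y=2.0000
    x: enter (1,3) at t=0.7967
    y: enter (1,2) at t=1.6800
    x: enter (0,2) at t=1.9514 ← occupied
  → r_1 = 1.9514
beam 2: φ=-45°, α=255°
  dir = (cos 255°, sin 255°) = (-0.2588, -0.9659); from cell (2,3)
  next x-line at t=2.6660, next y-line at t=0.8696; Δt_x=3.8637, Δt_y=1.0353
    y: enter (2,2) at t=0.8696
    y: enter (2,1) at t=1.9049
    x: enter (1,1) at t=2.6660 ← occupied
  → r_2 = 2.6660
beam 3: φ=45°, α=345°
  dir = (cos 345°, sin 345°) = (0.9659, -0.2588); from cell (2,3)
  next x-line at t=0.3209, next y-line at t=3.2455; Δt_x=1.0353, Δt_y=3.8637
    x: enter (3,3) at t=0.3209 ← occupied
  → r_3 = 0.3209
beam 4: φ=90°, α=30°
  dir = (cos 30°, sin 30°) = (0.8660, 0.5000); from cell (2,3)
  next x-line at t=0.3580, next y-line at t=0.3200; Δt_x=1.1547, Δt_y=2.0000
    y: enter (2,4) at t=0.3200
    x: enter (3,4) at t=0.3580
    x: enter (4,4) at t=1.5127
    y: enter (4,5) at t=2.3200
    x: enter (5,5) at t=2.6674
    x: enter (6,5) at t=3.8221
    y: enter (6,6) at t=4.3200
    x: enter (7,6) at t=4.9768 ← occupied
  → r_4 = 4.9768

ranges = [1.9514, 2.6660, 0.3209, 4.9768]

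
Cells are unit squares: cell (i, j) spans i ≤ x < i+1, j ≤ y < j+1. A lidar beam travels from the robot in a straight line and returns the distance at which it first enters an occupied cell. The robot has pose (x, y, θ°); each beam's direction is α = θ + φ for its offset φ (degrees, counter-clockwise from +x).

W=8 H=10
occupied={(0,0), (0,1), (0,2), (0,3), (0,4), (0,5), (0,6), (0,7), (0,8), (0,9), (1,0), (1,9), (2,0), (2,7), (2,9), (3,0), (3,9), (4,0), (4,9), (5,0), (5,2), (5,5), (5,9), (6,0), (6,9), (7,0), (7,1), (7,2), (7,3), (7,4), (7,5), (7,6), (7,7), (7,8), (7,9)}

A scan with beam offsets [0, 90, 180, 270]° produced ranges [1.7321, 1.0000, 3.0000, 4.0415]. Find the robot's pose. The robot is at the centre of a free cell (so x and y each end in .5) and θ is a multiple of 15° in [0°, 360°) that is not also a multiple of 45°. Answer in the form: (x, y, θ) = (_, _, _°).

Candidates: 45 free-cell centres × 16 headings = 720 poses. Raycast each; keep the one whose scan matches to 4 dp.
  (1.5, 7.5, 210°): beam 1 = 0.5774 ≠ 1.7321 ✗
  (1.5, 7.5, 30°): beam 1 = 0.5774 ≠ 1.7321 ✗
  (1.5, 1.5, 240°): beam 1 = 0.5774 ≠ 1.7321 ✗
  …
  (4.5, 4.5, 300°): r_1=1.7321, r_2=1.0000, r_3=3.0000, r_4=4.0415 — all match ✓
Only this pose fits every beam.

(x, y, θ) = (4.5, 4.5, 300°)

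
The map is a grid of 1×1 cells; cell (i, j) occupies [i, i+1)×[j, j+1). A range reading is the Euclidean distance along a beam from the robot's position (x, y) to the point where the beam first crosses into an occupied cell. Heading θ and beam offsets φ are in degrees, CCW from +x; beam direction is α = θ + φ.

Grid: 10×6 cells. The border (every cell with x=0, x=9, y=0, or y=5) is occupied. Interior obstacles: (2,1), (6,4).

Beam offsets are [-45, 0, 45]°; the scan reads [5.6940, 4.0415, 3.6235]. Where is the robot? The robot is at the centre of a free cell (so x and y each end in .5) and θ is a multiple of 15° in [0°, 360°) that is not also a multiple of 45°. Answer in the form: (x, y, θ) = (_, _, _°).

Enumerate (i+0.5, j+0.5, θ) over the 30 free cells and 16 admissible headings. For each, cast all 3 beams and compare to the given ranges.
  (5.5, 4.5, 255°): beam 1 = 5.1962 ≠ 5.6940 ✗
  (4.5, 4.5, 150°): beam 1 = 0.5176 ≠ 5.6940 ✗
  (5.5, 4.5, 120°): beam 1 = 0.5176 ≠ 5.6940 ✗
  (3.5, 4.5, 345°): beam 1 = 4.0415 ≠ 5.6940 ✗
  …
  (3.5, 1.5, 60°): r_1=5.6940, r_2=4.0415, r_3=3.6235 — all match ✓
No second candidate reproduces the full scan.

(x, y, θ) = (3.5, 1.5, 60°)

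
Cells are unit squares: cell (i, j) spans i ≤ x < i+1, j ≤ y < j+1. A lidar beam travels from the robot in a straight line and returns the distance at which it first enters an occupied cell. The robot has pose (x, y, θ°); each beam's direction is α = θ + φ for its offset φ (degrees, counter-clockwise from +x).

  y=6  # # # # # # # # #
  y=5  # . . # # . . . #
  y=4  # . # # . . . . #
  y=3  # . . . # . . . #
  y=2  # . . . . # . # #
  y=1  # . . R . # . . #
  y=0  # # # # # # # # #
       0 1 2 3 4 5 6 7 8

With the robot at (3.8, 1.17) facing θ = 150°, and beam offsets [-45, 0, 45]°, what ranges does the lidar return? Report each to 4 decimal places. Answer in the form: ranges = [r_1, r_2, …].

beam 1: φ=-45°, α=105°
  dir = (cos 105°, sin 105°) = (-0.2588, 0.9659); from cell (3,1)
  next x-line at t=3.0910, next y-line at t=0.8593; Δt_x=3.8637, Δt_y=1.0353
    y: enter (3,2) at t=0.8593
    y: enter (3,3) at t=1.8946
    y: enter (3,4) at t=2.9298 ← occupied
  → r_1 = 2.9298
beam 2: φ=0°, α=150°
  dir = (cos 150°, sin 150°) = (-0.8660, 0.5000); from cell (3,1)
  next x-line at t=0.9238, next y-line at t=1.6600; Δt_x=1.1547, Δt_y=2.0000
    x: enter (2,1) at t=0.9238
    y: enter (2,2) at t=1.6600
    x: enter (1,2) at t=2.0785
    x: enter (0,2) at t=3.2332 ← occupied
  → r_2 = 3.2332
beam 3: φ=45°, α=195°
  dir = (cos 195°, sin 195°) = (-0.9659, -0.2588); from cell (3,1)
  next x-line at t=0.8282, next y-line at t=0.6568; Δt_x=1.0353, Δt_y=3.8637
    y: enter (3,0) at t=0.6568 ← occupied
  → r_3 = 0.6568

ranges = [2.9298, 3.2332, 0.6568]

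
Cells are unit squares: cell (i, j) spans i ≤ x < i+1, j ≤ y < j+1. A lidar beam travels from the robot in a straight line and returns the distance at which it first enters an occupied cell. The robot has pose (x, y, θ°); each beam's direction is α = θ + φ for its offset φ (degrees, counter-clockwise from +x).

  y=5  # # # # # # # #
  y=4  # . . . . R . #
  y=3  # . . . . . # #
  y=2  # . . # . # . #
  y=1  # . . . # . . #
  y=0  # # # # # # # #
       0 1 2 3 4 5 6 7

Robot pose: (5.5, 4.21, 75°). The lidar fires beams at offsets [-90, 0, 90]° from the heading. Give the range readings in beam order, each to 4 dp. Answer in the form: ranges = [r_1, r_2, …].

beam 1: φ=-90°, α=345°
  direction (0.9659, -0.2588); cell (5,4); t to first gridline: x 0.5176, y 0.8114 (then +1.0353 / +3.8637)
    (6,4) via x @ 0.5176
    (6,3) via y @ 0.8114  # hit
  → r_1 = 0.8114
beam 2: φ=0°, α=75°
  direction (0.2588, 0.9659); cell (5,4); t to first gridline: x 1.9319, y 0.8179 (then +3.8637 / +1.0353)
    (5,5) via y @ 0.8179  # hit
  → r_2 = 0.8179
beam 3: φ=90°, α=165°
  direction (-0.9659, 0.2588); cell (5,4); t to first gridline: x 0.5176, y 3.0523 (then +1.0353 / +3.8637)
    (4,4) via x @ 0.5176
    (3,4) via x @ 1.5529
    (2,4) via x @ 2.5882
    (2,5) via y @ 3.0523  # hit
  → r_3 = 3.0523

ranges = [0.8114, 0.8179, 3.0523]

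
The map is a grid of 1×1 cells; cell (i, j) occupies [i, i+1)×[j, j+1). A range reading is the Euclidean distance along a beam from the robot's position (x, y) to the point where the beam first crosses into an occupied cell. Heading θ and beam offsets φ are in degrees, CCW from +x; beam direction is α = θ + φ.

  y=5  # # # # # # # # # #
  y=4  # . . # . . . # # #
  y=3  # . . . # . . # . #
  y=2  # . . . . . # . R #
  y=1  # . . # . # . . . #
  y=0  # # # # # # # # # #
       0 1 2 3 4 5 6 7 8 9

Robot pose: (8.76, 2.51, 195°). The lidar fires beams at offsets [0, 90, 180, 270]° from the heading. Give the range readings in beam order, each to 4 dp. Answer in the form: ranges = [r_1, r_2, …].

beam 1: φ=0°, α=195°
  cosα=-0.9659 sinα=-0.2588 | (8,2) | tMaxX 0.7868 tMaxY 1.9705 | tΔX 1.0353 tΔY 3.8637
    t=0.7868 [x] (7,2)
    t=1.8221 [x] (6,2) — stop
  → r_1 = 1.8221
beam 2: φ=90°, α=285°
  cosα=0.2588 sinα=-0.9659 | (8,2) | tMaxX 0.9273 tMaxY 0.5280 | tΔX 3.8637 tΔY 1.0353
    t=0.5280 [y] (8,1)
    t=0.9273 [x] (9,1) — stop
  → r_2 = 0.9273
beam 3: φ=180°, α=15°
  cosα=0.9659 sinα=0.2588 | (8,2) | tMaxX 0.2485 tMaxY 1.8932 | tΔX 1.0353 tΔY 3.8637
    t=0.2485 [x] (9,2) — stop
  → r_3 = 0.2485
beam 4: φ=270°, α=105°
  cosα=-0.2588 sinα=0.9659 | (8,2) | tMaxX 2.9364 tMaxY 0.5073 | tΔX 3.8637 tΔY 1.0353
    t=0.5073 [y] (8,3)
    t=1.5426 [y] (8,4) — stop
  → r_4 = 1.5426

ranges = [1.8221, 0.9273, 0.2485, 1.5426]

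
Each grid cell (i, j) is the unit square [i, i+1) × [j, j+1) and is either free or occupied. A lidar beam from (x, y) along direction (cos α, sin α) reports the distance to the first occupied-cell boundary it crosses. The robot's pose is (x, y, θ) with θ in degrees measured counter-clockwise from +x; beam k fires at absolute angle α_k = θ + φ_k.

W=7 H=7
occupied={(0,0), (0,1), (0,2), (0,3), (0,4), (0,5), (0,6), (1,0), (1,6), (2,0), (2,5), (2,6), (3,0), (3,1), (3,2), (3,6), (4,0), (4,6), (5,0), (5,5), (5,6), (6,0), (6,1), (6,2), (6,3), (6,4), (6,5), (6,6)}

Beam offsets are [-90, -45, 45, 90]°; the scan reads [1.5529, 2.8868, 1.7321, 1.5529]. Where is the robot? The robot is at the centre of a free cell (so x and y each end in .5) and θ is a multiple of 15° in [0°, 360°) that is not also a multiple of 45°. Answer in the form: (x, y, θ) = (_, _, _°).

(x, y, θ) = (3.5, 4.5, 15°)

The pose lattice has 21·16 = 336 candidates. Test each by forward raycasting.
  (2.5, 3.5, 120°): beam 1 = 3.0000 ≠ 1.5529 ✗
  (1.5, 5.5, 15°): beam 1 = 4.6587 ≠ 1.5529 ✗
  (2.5, 1.5, 15°): beam 1 = 0.5176 ≠ 1.5529 ✗
  (1.5, 2.5, 15°): beam 2 = 1.7321 ≠ 2.8868 ✗
  …
  (3.5, 4.5, 15°): r_1=1.5529, r_2=2.8868, r_3=1.7321, r_4=1.5529 — all match ✓
Only this pose fits every beam.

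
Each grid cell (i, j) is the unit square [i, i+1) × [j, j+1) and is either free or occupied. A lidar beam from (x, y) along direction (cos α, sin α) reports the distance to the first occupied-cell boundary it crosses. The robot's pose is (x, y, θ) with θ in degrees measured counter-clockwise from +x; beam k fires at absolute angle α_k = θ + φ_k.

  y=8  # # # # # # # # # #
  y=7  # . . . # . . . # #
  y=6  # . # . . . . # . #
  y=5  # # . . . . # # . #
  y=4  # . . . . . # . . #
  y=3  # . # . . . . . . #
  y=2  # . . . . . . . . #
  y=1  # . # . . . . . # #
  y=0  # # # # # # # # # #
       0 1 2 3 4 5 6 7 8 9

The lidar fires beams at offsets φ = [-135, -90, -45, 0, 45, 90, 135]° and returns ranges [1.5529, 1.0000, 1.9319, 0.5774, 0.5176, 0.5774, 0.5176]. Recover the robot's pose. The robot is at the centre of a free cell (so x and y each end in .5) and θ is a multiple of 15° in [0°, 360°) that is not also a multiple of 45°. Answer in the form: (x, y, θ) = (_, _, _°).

Enumerate (i+0.5, j+0.5, θ) over the 45 free cells and 16 admissible headings. For each, cast all 7 beams and compare to the given ranges.
  (3.5, 6.5, 255°): beam 1 = 1.7321 ≠ 1.5529 ✗
  (4.5, 2.5, 15°): beam 1 = 1.7321 ≠ 1.5529 ✗
  (3.5, 1.5, 165°): beam 1 = 6.3509 ≠ 1.5529 ✗
  …
  (1.5, 7.5, 60°): r_1=1.5529, r_2=1.0000, r_3=1.9319, r_4=0.5774, r_5=0.5176, r_6=0.5774, r_7=0.5176 — all match ✓
No second candidate reproduces the full scan.

(x, y, θ) = (1.5, 7.5, 60°)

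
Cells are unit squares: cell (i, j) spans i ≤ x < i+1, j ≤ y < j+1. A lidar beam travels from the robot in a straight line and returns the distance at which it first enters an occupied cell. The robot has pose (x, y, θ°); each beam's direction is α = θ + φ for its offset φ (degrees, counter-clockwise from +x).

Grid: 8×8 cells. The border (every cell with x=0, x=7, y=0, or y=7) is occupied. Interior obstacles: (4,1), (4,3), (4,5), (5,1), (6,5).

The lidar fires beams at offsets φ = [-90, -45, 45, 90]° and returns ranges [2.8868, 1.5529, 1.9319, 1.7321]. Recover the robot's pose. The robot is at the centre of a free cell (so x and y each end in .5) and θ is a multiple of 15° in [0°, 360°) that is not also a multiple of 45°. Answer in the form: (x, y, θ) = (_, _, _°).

(x, y, θ) = (5.5, 3.5, 30°)

Enumerate (i+0.5, j+0.5, θ) over the 31 free cells and 16 admissible headings. For each, cast all 4 beams and compare to the given ranges.
  (1.5, 5.5, 120°): beam 1 = 3.0000 ≠ 2.8868 ✗
  (5.5, 3.5, 105°): beam 1 = 1.5529 ≠ 2.8868 ✗
  (2.5, 6.5, 255°): beam 1 = 1.5529 ≠ 2.8868 ✗
  (4.5, 2.5, 255°): beam 1 = 3.6235 ≠ 2.8868 ✗
  …
  (5.5, 3.5, 30°): r_1=2.8868, r_2=1.5529, r_3=1.9319, r_4=1.7321 — all match ✓
Unique over the lattice → pose = (5.5, 3.5, 30°).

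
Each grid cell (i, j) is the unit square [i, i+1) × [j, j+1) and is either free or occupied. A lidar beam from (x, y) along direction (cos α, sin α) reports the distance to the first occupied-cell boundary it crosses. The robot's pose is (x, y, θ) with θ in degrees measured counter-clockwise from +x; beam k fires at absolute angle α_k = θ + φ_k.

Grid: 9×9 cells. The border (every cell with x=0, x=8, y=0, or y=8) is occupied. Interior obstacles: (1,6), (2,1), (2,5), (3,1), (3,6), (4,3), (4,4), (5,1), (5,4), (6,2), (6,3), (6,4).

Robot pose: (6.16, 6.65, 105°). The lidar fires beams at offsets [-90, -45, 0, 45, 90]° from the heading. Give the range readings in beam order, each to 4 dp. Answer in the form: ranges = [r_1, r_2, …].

beam 1: φ=-90°, α=15°
  cosα=0.9659 sinα=0.2588 | (6,6) | tMaxX 0.8696 tMaxY 1.3523 | tΔX 1.0353 tΔY 3.8637
    t=0.8696 [x] (7,6)
    t=1.3523 [y] (7,7)
    t=1.9049 [x] (8,7) — stop
  → r_1 = 1.9049
beam 2: φ=-45°, α=60°
  cosα=0.5000 sinα=0.8660 | (6,6) | tMaxX 1.6800 tMaxY 0.4041 | tΔX 2.0000 tΔY 1.1547
    t=0.4041 [y] (6,7)
    t=1.5588 [y] (6,8) — stop
  → r_2 = 1.5588
beam 3: φ=0°, α=105°
  cosα=-0.2588 sinα=0.9659 | (6,6) | tMaxX 0.6182 tMaxY 0.3623 | tΔX 3.8637 tΔY 1.0353
    t=0.3623 [y] (6,7)
    t=0.6182 [x] (5,7)
    t=1.3976 [y] (5,8) — stop
  → r_3 = 1.3976
beam 4: φ=45°, α=150°
  cosα=-0.8660 sinα=0.5000 | (6,6) | tMaxX 0.1848 tMaxY 0.7000 | tΔX 1.1547 tΔY 2.0000
    t=0.1848 [x] (5,6)
    t=0.7000 [y] (5,7)
    t=1.3395 [x] (4,7)
    t=2.4942 [x] (3,7)
    t=2.7000 [y] (3,8) — stop
  → r_4 = 2.7000
beam 5: φ=90°, α=195°
  cosα=-0.9659 sinα=-0.2588 | (6,6) | tMaxX 0.1656 tMaxY 2.5114 | tΔX 1.0353 tΔY 3.8637
    t=0.1656 [x] (5,6)
    t=1.2009 [x] (4,6)
    t=2.2362 [x] (3,6) — stop
  → r_5 = 2.2362

ranges = [1.9049, 1.5588, 1.3976, 2.7000, 2.2362]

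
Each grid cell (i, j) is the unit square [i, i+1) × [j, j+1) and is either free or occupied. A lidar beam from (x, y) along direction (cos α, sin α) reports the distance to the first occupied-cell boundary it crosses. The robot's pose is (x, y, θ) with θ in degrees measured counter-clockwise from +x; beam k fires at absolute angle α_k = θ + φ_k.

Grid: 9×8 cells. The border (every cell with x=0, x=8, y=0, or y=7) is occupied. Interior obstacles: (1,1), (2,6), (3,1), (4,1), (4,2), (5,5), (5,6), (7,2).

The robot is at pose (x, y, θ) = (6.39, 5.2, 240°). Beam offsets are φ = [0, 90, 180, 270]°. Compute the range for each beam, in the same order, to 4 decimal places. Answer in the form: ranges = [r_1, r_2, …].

ranges = [2.7800, 1.8591, 2.0785, 0.4503]

beam 1: φ=0°, α=240°
  direction (-0.5000, -0.8660); cell (6,5); t to first gridline: x 0.7800, y 0.2309 (then +2.0000 / +1.1547)
    (6,4) via y @ 0.2309
    (5,4) via x @ 0.7800
    (5,3) via y @ 1.3856
    (5,2) via y @ 2.5403
    (4,2) via x @ 2.7800  # hit
  → r_1 = 2.7800
beam 2: φ=90°, α=330°
  direction (0.8660, -0.5000); cell (6,5); t to first gridline: x 0.7044, y 0.4000 (then +1.1547 / +2.0000)
    (6,4) via y @ 0.4000
    (7,4) via x @ 0.7044
    (8,4) via x @ 1.8591  # hit
  → r_2 = 1.8591
beam 3: φ=180°, α=60°
  direction (0.5000, 0.8660); cell (6,5); t to first gridline: x 1.2200, y 0.9238 (then +2.0000 / +1.1547)
    (6,6) via y @ 0.9238
    (7,6) via x @ 1.2200
    (7,7) via y @ 2.0785  # hit
  → r_3 = 2.0785
beam 4: φ=270°, α=150°
  direction (-0.8660, 0.5000); cell (6,5); t to first gridline: x 0.4503, y 1.6000 (then +1.1547 / +2.0000)
    (5,5) via x @ 0.4503  # hit
  → r_4 = 0.4503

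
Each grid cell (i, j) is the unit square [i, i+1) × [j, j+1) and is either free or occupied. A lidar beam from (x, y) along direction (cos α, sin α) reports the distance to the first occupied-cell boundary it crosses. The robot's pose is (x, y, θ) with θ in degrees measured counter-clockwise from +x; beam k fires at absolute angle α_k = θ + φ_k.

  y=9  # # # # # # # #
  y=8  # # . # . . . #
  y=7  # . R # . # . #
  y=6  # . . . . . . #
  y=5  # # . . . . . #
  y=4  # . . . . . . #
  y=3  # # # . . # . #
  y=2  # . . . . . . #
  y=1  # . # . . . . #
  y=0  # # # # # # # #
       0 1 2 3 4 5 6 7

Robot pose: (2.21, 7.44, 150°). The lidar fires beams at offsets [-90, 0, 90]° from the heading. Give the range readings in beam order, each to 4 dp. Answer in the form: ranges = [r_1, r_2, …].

beam 1: φ=-90°, α=60°
  dir = (cos 60°, sin 60°) = (0.5000, 0.8660); from cell (2,7)
  next x-line at t=1.5800, next y-line at t=0.6466; Δt_x=2.0000, Δt_y=1.1547
    y: enter (2,8) at t=0.6466
    x: enter (3,8) at t=1.5800 ← occupied
  → r_1 = 1.5800
beam 2: φ=0°, α=150°
  dir = (cos 150°, sin 150°) = (-0.8660, 0.5000); from cell (2,7)
  next x-line at t=0.2425, next y-line at t=1.1200; Δt_x=1.1547, Δt_y=2.0000
    x: enter (1,7) at t=0.2425
    y: enter (1,8) at t=1.1200 ← occupied
  → r_2 = 1.1200
beam 3: φ=90°, α=240°
  dir = (cos 240°, sin 240°) = (-0.5000, -0.8660); from cell (2,7)
  next x-line at t=0.4200, next y-line at t=0.5081; Δt_x=2.0000, Δt_y=1.1547
    x: enter (1,7) at t=0.4200
    y: enter (1,6) at t=0.5081
    y: enter (1,5) at t=1.6628 ← occupied
  → r_3 = 1.6628

ranges = [1.5800, 1.1200, 1.6628]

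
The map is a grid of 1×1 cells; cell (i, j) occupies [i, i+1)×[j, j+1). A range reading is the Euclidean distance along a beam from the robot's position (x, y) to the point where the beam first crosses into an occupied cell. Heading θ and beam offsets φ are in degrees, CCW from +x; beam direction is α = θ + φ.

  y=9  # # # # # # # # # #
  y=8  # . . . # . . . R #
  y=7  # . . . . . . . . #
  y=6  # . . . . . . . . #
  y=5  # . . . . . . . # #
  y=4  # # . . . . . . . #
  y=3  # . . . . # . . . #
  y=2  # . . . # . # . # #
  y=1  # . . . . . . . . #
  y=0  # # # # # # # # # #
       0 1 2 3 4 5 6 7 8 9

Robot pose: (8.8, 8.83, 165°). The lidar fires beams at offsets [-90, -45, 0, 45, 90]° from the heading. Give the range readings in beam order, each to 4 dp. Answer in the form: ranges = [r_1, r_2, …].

beam 1: φ=-90°, α=75°
  cosα=0.2588 sinα=0.9659 | (8,8) | tMaxX 0.7727 tMaxY 0.1760 | tΔX 3.8637 tΔY 1.0353
    t=0.1760 [y] (8,9) — stop
  → r_1 = 0.1760
beam 2: φ=-45°, α=120°
  cosα=-0.5000 sinα=0.8660 | (8,8) | tMaxX 1.6000 tMaxY 0.1963 | tΔX 2.0000 tΔY 1.1547
    t=0.1963 [y] (8,9) — stop
  → r_2 = 0.1963
beam 3: φ=0°, α=165°
  cosα=-0.9659 sinα=0.2588 | (8,8) | tMaxX 0.8282 tMaxY 0.6568 | tΔX 1.0353 tΔY 3.8637
    t=0.6568 [y] (8,9) — stop
  → r_3 = 0.6568
beam 4: φ=45°, α=210°
  cosα=-0.8660 sinα=-0.5000 | (8,8) | tMaxX 0.9238 tMaxY 1.6600 | tΔX 1.1547 tΔY 2.0000
    t=0.9238 [x] (7,8)
    t=1.6600 [y] (7,7)
    t=2.0785 [x] (6,7)
    t=3.2332 [x] (5,7)
    t=3.6600 [y] (5,6)
    t=4.3879 [x] (4,6)
    t=5.5426 [x] (3,6)
    t=5.6600 [y] (3,5)
    t=6.6973 [x] (2,5)
    t=7.6600 [y] (2,4)
    t=7.8520 [x] (1,4) — stop
  → r_4 = 7.8520
beam 5: φ=90°, α=255°
  cosα=-0.2588 sinα=-0.9659 | (8,8) | tMaxX 3.0910 tMaxY 0.8593 | tΔX 3.8637 tΔY 1.0353
    t=0.8593 [y] (8,7)
    t=1.8946 [y] (8,6)
    t=2.9298 [y] (8,5) — stop
  → r_5 = 2.9298

ranges = [0.1760, 0.1963, 0.6568, 7.8520, 2.9298]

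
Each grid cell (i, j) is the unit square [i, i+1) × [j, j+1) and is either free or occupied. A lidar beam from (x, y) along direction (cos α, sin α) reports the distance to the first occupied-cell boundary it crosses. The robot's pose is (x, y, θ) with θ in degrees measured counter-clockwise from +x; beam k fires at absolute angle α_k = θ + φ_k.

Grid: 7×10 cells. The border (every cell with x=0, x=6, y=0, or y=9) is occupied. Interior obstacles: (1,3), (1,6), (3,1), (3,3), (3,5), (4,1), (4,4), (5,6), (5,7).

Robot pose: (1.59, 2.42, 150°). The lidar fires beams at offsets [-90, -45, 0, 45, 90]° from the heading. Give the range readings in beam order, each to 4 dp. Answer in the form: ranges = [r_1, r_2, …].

ranges = [0.6697, 0.6005, 0.6813, 0.6108, 1.1800]

beam 1: φ=-90°, α=60°
  cosα=0.5000 sinα=0.8660 | (1,2) | tMaxX 0.8200 tMaxY 0.6697 | tΔX 2.0000 tΔY 1.1547
    t=0.6697 [y] (1,3) — stop
  → r_1 = 0.6697
beam 2: φ=-45°, α=105°
  cosα=-0.2588 sinα=0.9659 | (1,2) | tMaxX 2.2796 tMaxY 0.6005 | tΔX 3.8637 tΔY 1.0353
    t=0.6005 [y] (1,3) — stop
  → r_2 = 0.6005
beam 3: φ=0°, α=150°
  cosα=-0.8660 sinα=0.5000 | (1,2) | tMaxX 0.6813 tMaxY 1.1600 | tΔX 1.1547 tΔY 2.0000
    t=0.6813 [x] (0,2) — stop
  → r_3 = 0.6813
beam 4: φ=45°, α=195°
  cosα=-0.9659 sinα=-0.2588 | (1,2) | tMaxX 0.6108 tMaxY 1.6228 | tΔX 1.0353 tΔY 3.8637
    t=0.6108 [x] (0,2) — stop
  → r_4 = 0.6108
beam 5: φ=90°, α=240°
  cosα=-0.5000 sinα=-0.8660 | (1,2) | tMaxX 1.1800 tMaxY 0.4850 | tΔX 2.0000 tΔY 1.1547
    t=0.4850 [y] (1,1)
    t=1.1800 [x] (0,1) — stop
  → r_5 = 1.1800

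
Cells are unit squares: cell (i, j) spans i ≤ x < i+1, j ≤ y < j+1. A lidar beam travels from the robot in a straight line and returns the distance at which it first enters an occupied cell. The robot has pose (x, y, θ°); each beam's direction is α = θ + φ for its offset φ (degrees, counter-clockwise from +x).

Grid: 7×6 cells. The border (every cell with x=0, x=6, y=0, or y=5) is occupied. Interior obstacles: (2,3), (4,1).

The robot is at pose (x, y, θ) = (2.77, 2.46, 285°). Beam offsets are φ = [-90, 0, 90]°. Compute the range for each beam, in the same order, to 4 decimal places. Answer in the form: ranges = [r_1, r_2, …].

ranges = [1.8324, 1.5115, 3.3439]

beam 1: φ=-90°, α=195°
  dir = (cos 195°, sin 195°) = (-0.9659, -0.2588); from cell (2,2)
  next x-line at t=0.7972, next y-line at t=1.7773; Δt_x=1.0353, Δt_y=3.8637
    x: enter (1,2) at t=0.7972
    y: enter (1,1) at t=1.7773
    x: enter (0,1) at t=1.8324 ← occupied
  → r_1 = 1.8324
beam 2: φ=0°, α=285°
  dir = (cos 285°, sin 285°) = (0.2588, -0.9659); from cell (2,2)
  next x-line at t=0.8887, next y-line at t=0.4762; Δt_x=3.8637, Δt_y=1.0353
    y: enter (2,1) at t=0.4762
    x: enter (3,1) at t=0.8887
    y: enter (3,0) at t=1.5115 ← occupied
  → r_2 = 1.5115
beam 3: φ=90°, α=15°
  dir = (cos 15°, sin 15°) = (0.9659, 0.2588); from cell (2,2)
  next x-line at t=0.2381, next y-line at t=2.0864; Δt_x=1.0353, Δt_y=3.8637
    x: enter (3,2) at t=0.2381
    x: enter (4,2) at t=1.2734
    y: enter (4,3) at t=2.0864
    x: enter (5,3) at t=2.3087
    x: enter (6,3) at t=3.3439 ← occupied
  → r_3 = 3.3439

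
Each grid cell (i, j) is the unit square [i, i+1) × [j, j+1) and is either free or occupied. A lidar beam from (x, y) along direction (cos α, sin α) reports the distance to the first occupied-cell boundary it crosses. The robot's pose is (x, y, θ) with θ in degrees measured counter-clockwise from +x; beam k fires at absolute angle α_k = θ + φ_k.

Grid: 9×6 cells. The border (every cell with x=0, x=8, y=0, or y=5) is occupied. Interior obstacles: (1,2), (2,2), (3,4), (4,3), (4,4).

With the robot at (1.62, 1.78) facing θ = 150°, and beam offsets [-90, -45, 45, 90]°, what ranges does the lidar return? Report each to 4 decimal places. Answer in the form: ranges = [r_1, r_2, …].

ranges = [0.2540, 0.2278, 0.6419, 0.9007]

beam 1: φ=-90°, α=60°
  cosα=0.5000 sinα=0.8660 | (1,1) | tMaxX 0.7600 tMaxY 0.2540 | tΔX 2.0000 tΔY 1.1547
    t=0.2540 [y] (1,2) — stop
  → r_1 = 0.2540
beam 2: φ=-45°, α=105°
  cosα=-0.2588 sinα=0.9659 | (1,1) | tMaxX 2.3955 tMaxY 0.2278 | tΔX 3.8637 tΔY 1.0353
    t=0.2278 [y] (1,2) — stop
  → r_2 = 0.2278
beam 3: φ=45°, α=195°
  cosα=-0.9659 sinα=-0.2588 | (1,1) | tMaxX 0.6419 tMaxY 3.0137 | tΔX 1.0353 tΔY 3.8637
    t=0.6419 [x] (0,1) — stop
  → r_3 = 0.6419
beam 4: φ=90°, α=240°
  cosα=-0.5000 sinα=-0.8660 | (1,1) | tMaxX 1.2400 tMaxY 0.9007 | tΔX 2.0000 tΔY 1.1547
    t=0.9007 [y] (1,0) — stop
  → r_4 = 0.9007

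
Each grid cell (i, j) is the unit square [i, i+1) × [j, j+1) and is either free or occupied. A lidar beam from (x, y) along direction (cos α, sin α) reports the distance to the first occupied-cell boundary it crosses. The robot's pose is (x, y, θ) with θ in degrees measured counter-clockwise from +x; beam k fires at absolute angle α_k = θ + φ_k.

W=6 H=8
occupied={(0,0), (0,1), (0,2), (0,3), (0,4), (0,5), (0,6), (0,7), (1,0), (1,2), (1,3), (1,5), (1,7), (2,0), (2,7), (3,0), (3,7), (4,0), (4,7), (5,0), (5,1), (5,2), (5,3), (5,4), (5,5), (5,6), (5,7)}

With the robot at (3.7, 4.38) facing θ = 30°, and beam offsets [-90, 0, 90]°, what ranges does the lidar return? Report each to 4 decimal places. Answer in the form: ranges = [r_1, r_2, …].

ranges = [2.6000, 1.5011, 3.0253]

beam 1: φ=-90°, α=300°
  direction (0.5000, -0.8660); cell (3,4); t to first gridline: x 0.6000, y 0.4388 (then +2.0000 / +1.1547)
    (3,3) via y @ 0.4388
    (4,3) via x @ 0.6000
    (4,2) via y @ 1.5935
    (5,2) via x @ 2.6000  # hit
  → r_1 = 2.6000
beam 2: φ=0°, α=30°
  direction (0.8660, 0.5000); cell (3,4); t to first gridline: x 0.3464, y 1.2400 (then +1.1547 / +2.0000)
    (4,4) via x @ 0.3464
    (4,5) via y @ 1.2400
    (5,5) via x @ 1.5011  # hit
  → r_2 = 1.5011
beam 3: φ=90°, α=120°
  direction (-0.5000, 0.8660); cell (3,4); t to first gridline: x 1.4000, y 0.7159 (then +2.0000 / +1.1547)
    (3,5) via y @ 0.7159
    (2,5) via x @ 1.4000
    (2,6) via y @ 1.8706
    (2,7) via y @ 3.0253  # hit
  → r_3 = 3.0253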